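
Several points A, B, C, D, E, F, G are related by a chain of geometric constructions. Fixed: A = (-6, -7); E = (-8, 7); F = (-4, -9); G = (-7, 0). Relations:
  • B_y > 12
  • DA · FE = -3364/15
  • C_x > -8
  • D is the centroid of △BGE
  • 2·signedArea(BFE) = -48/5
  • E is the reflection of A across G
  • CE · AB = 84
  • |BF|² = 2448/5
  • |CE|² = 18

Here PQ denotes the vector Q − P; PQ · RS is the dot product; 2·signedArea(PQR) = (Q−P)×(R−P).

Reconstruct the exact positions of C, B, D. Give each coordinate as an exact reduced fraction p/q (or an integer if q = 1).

B = (-44/5, 63/5)
C = (-37/5, 14/5)
D = (-119/15, 98/15)

1. B_x = -44/5  [line -16·x + -4·y + -452/5 = 0 ∩ |BF|² = 2448/5]
2. B_y = 63/5  [line -16·x + -4·y + -452/5 = 0 ∩ |BF|² = 2448/5]
   → B = (-44/5, 63/5)
3. D_x = -119/15  [D is the centroid of △BGE]
4. D_y = 98/15  [D is the centroid of △BGE]
   → D = (-119/15, 98/15)
5. C_x = -37/5  [line 14/5·x + -98/5·y + 378/5 = 0 ∩ |CE|² = 18]
6. C_y = 14/5  [line 14/5·x + -98/5·y + 378/5 = 0 ∩ |CE|² = 18]
   → C = (-37/5, 14/5)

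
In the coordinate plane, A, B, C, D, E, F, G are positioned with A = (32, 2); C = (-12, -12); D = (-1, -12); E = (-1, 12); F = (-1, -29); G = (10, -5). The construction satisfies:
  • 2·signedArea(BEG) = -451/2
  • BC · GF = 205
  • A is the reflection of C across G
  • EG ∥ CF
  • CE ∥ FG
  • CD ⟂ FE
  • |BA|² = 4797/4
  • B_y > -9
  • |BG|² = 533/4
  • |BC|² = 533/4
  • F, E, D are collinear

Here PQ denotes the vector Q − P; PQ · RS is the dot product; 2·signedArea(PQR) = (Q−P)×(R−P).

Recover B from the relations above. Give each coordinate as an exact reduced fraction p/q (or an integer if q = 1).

1. B_x = -1  [BC · GF = 205 ∩ 2·signedArea(BEG) = -451/2]
2. B_y = -17/2  [BC · GF = 205 ∩ 2·signedArea(BEG) = -451/2]
   → B = (-1, -17/2)

B = (-1, -17/2)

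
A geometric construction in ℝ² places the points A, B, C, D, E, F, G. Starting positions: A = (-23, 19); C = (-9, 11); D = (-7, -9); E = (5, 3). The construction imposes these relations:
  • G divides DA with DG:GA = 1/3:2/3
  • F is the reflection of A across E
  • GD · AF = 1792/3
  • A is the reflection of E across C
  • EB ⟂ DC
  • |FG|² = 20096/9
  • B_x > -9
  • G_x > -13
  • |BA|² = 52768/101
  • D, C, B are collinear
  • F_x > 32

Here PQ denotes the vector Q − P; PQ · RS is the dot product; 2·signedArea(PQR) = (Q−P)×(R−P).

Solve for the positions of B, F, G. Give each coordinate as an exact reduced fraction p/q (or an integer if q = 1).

1. B_x = -815/101  [D, C, B are collinear ∩ EB ⟂ DC]
2. B_y = 171/101  [D, C, B are collinear ∩ EB ⟂ DC]
   → B = (-815/101, 171/101)
3. F_x = 33  [F is the reflection of A across E]
4. F_y = -13  [F is the reflection of A across E]
   → F = (33, -13)
5. G_x = -37/3  [G divides DA with DG:GA = 1/3:2/3]
6. G_y = 1/3  [G divides DA with DG:GA = 1/3:2/3]
   → G = (-37/3, 1/3)

B = (-815/101, 171/101)
F = (33, -13)
G = (-37/3, 1/3)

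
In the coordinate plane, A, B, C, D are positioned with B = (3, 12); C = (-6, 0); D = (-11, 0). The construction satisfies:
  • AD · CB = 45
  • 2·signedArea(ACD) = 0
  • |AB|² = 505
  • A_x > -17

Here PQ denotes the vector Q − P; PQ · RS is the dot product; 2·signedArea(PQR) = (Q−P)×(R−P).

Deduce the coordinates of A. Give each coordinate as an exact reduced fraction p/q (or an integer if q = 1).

1. A_x = -16  [2·signedArea(ACD) = 0 ∩ AD · CB = 45]
2. A_y = 0  [2·signedArea(ACD) = 0 ∩ AD · CB = 45]
   → A = (-16, 0)

A = (-16, 0)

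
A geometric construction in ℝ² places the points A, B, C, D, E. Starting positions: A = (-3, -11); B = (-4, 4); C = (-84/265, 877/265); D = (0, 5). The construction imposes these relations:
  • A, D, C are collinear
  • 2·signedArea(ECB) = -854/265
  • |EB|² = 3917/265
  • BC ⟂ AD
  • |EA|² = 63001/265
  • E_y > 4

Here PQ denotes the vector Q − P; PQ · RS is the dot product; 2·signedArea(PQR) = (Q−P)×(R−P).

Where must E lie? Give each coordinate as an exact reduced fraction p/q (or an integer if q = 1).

E = (-42/265, 1101/265)

1. E_x = -42/265  [line -183/265·x + -976/265·y + 4026/265 = 0 ∩ |EA|² = 63001/265]
2. E_y = 1101/265  [line -183/265·x + -976/265·y + 4026/265 = 0 ∩ |EA|² = 63001/265]
   → E = (-42/265, 1101/265)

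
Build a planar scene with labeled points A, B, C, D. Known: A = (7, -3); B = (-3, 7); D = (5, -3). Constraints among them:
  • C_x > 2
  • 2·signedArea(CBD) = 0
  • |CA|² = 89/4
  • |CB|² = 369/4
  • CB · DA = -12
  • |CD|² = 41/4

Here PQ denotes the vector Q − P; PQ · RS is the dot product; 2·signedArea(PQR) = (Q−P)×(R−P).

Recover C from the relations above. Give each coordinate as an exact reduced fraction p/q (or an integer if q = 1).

C = (3, -1/2)

1. C_x = 3  [2·signedArea(CBD) = 0 ∩ CB · DA = -12]
2. C_y = -1/2  [2·signedArea(CBD) = 0 ∩ CB · DA = -12]
   → C = (3, -1/2)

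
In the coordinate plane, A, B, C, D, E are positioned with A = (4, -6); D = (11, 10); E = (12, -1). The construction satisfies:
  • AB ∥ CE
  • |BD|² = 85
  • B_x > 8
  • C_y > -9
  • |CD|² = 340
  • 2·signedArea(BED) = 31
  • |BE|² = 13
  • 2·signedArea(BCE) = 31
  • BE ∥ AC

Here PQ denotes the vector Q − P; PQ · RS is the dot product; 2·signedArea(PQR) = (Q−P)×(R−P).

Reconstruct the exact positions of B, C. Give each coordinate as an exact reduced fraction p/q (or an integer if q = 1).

B = (9, 1)
C = (7, -8)

1. B_x = 9  [line -11·x + -1·y + 100 = 0 ∩ |BD|² = 85]
2. B_y = 1  [line -11·x + -1·y + 100 = 0 ∩ |BD|² = 85]
   → B = (9, 1)
3. C_x = 7  [2·signedArea(BCE) = 31 ∩ AB ∥ CE]
4. C_y = -8  [2·signedArea(BCE) = 31 ∩ AB ∥ CE]
   → C = (7, -8)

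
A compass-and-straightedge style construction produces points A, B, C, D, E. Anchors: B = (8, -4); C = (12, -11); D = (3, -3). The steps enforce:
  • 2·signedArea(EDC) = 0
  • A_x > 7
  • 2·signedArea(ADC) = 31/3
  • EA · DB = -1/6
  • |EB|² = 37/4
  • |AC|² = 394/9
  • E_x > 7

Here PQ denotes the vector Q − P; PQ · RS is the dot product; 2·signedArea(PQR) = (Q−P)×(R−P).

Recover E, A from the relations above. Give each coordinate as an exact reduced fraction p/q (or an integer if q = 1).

1. E_x = 15/2  [line 8·x + 9·y + 3 = 0 ∩ |EB|² = 37/4]
2. E_y = -7  [line 8·x + 9·y + 3 = 0 ∩ |EB|² = 37/4]
   → E = (15/2, -7)
3. A_x = 23/3  [2·signedArea(ADC) = 31/3 ∩ EA · DB = -1/6]
4. A_y = -6  [2·signedArea(ADC) = 31/3 ∩ EA · DB = -1/6]
   → A = (23/3, -6)

A = (23/3, -6)
E = (15/2, -7)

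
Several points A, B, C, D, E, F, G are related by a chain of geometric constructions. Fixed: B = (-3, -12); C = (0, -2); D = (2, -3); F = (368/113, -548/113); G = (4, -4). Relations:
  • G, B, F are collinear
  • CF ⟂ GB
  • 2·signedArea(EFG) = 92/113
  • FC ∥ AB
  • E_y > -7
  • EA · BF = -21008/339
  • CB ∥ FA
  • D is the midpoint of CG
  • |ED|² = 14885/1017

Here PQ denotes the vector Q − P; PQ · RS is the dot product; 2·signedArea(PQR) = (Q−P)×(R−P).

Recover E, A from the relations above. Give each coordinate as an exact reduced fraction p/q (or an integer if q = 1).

1. A_x = 29/113  [FC ∥ AB ∩ CB ∥ FA]
2. A_y = -1678/113  [FC ∥ AB ∩ CB ∥ FA]
   → A = (29/113, -1678/113)
3. E_x = 85/113  [2·signedArea(EFG) = 92/113 ∩ EA · BF = -21008/339]
4. E_y = -2243/339  [2·signedArea(EFG) = 92/113 ∩ EA · BF = -21008/339]
   → E = (85/113, -2243/339)

A = (29/113, -1678/113)
E = (85/113, -2243/339)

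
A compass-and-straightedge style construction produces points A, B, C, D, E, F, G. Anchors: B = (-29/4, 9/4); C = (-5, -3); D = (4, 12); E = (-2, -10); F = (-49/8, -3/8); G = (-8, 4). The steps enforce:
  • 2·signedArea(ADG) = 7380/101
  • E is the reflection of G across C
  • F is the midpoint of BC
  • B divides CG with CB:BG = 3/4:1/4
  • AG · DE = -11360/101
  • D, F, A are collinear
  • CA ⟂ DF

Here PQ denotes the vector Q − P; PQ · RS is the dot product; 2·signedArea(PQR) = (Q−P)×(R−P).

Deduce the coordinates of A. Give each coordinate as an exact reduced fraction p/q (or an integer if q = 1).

1. A_x = -703/101  [D, F, A are collinear ∩ CA ⟂ DF]
2. A_y = -141/101  [D, F, A are collinear ∩ CA ⟂ DF]
   → A = (-703/101, -141/101)

A = (-703/101, -141/101)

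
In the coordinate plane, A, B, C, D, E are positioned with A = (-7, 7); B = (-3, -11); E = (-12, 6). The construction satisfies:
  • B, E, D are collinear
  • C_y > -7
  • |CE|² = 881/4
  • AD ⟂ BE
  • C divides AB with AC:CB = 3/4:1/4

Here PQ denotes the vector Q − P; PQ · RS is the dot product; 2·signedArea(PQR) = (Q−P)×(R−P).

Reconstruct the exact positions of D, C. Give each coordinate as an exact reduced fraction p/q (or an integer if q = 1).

1. D_x = -2094/185  [B, E, D are collinear ∩ AD ⟂ BE]
2. D_y = 872/185  [B, E, D are collinear ∩ AD ⟂ BE]
   → D = (-2094/185, 872/185)
3. C_x = -4  [C divides AB with AC:CB = 3/4:1/4]
4. C_y = -13/2  [C divides AB with AC:CB = 3/4:1/4]
   → C = (-4, -13/2)

C = (-4, -13/2)
D = (-2094/185, 872/185)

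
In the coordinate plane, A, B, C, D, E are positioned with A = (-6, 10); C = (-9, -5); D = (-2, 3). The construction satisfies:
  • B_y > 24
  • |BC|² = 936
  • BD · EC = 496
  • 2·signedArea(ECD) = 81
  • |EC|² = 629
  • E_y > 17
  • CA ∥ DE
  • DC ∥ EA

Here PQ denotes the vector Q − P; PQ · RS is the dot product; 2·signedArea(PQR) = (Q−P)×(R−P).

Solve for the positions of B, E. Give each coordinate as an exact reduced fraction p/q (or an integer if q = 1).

1. E_x = 1  [DC ∥ EA ∩ CA ∥ DE]
2. E_y = 18  [DC ∥ EA ∩ CA ∥ DE]
   → E = (1, 18)
3. B_x = -3  [line 10·x + 23·y + -545 = 0 ∩ |BC|² = 936]
4. B_y = 25  [line 10·x + 23·y + -545 = 0 ∩ |BC|² = 936]
   → B = (-3, 25)

B = (-3, 25)
E = (1, 18)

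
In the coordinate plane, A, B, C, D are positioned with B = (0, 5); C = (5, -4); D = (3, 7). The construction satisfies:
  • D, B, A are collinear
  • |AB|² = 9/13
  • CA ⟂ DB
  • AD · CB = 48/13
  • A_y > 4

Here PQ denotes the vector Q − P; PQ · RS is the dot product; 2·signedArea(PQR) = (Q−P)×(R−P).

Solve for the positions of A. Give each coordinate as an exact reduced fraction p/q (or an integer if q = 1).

A = (-9/13, 59/13)

1. A_x = -9/13  [D, B, A are collinear ∩ CA ⟂ DB]
2. A_y = 59/13  [D, B, A are collinear ∩ CA ⟂ DB]
   → A = (-9/13, 59/13)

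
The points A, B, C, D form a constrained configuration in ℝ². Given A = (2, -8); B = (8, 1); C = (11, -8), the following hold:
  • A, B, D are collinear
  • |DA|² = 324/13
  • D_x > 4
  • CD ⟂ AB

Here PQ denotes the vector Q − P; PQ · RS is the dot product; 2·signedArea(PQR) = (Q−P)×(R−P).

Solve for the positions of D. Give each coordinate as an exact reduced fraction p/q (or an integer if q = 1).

D = (62/13, -50/13)

1. D_x = 62/13  [A, B, D are collinear ∩ CD ⟂ AB]
2. D_y = -50/13  [A, B, D are collinear ∩ CD ⟂ AB]
   → D = (62/13, -50/13)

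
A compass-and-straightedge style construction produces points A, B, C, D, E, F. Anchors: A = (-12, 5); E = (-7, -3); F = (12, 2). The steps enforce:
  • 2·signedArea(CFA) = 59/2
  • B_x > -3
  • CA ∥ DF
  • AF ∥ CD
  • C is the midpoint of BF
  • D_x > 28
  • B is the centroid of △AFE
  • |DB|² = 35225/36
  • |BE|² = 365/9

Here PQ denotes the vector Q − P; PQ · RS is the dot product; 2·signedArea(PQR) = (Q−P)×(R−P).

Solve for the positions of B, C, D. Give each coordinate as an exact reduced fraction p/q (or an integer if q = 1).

1. B_x = -7/3  [B is the centroid of △AFE]
2. B_y = 4/3  [B is the centroid of △AFE]
   → B = (-7/3, 4/3)
3. C_x = 29/6  [C is the midpoint of BF]
4. C_y = 5/3  [C is the midpoint of BF]
   → C = (29/6, 5/3)
5. D_x = 173/6  [CA ∥ DF ∩ AF ∥ CD]
6. D_y = -4/3  [CA ∥ DF ∩ AF ∥ CD]
   → D = (173/6, -4/3)

B = (-7/3, 4/3)
C = (29/6, 5/3)
D = (173/6, -4/3)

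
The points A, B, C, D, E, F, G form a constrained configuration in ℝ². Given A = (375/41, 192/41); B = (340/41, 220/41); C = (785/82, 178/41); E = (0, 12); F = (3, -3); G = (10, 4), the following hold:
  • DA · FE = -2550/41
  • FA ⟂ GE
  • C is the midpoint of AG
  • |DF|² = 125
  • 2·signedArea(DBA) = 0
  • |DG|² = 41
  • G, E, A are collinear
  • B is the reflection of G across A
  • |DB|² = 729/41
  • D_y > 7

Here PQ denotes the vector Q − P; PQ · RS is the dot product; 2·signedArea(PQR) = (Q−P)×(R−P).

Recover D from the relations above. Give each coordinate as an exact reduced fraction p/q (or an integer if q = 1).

D = (5, 8)

1. D_x = 5  [2·signedArea(DBA) = 0 ∩ DA · FE = -2550/41]
2. D_y = 8  [2·signedArea(DBA) = 0 ∩ DA · FE = -2550/41]
   → D = (5, 8)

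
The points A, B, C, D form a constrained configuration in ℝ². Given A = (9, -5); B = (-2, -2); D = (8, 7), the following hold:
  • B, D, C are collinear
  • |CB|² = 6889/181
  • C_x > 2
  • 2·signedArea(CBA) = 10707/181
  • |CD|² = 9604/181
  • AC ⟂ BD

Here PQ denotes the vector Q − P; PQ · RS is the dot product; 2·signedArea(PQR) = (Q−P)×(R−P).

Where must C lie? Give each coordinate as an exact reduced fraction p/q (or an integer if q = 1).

C = (468/181, 385/181)

1. C_x = 468/181  [B, D, C are collinear ∩ AC ⟂ BD]
2. C_y = 385/181  [B, D, C are collinear ∩ AC ⟂ BD]
   → C = (468/181, 385/181)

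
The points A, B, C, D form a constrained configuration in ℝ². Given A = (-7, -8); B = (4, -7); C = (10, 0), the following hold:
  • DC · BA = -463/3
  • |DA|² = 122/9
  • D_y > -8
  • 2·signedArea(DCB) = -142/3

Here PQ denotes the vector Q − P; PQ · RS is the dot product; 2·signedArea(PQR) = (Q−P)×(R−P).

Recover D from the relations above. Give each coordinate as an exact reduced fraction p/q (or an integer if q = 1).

D = (-10/3, -23/3)

1. D_x = -10/3  [2·signedArea(DCB) = -142/3 ∩ DC · BA = -463/3]
2. D_y = -23/3  [2·signedArea(DCB) = -142/3 ∩ DC · BA = -463/3]
   → D = (-10/3, -23/3)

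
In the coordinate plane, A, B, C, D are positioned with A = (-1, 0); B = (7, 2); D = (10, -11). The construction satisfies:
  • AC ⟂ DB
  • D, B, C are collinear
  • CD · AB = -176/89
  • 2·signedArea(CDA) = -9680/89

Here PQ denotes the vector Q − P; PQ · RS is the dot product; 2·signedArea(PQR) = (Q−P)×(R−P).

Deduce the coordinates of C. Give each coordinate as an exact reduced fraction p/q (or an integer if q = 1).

1. C_x = 626/89  [D, B, C are collinear ∩ AC ⟂ DB]
2. C_y = 165/89  [D, B, C are collinear ∩ AC ⟂ DB]
   → C = (626/89, 165/89)

C = (626/89, 165/89)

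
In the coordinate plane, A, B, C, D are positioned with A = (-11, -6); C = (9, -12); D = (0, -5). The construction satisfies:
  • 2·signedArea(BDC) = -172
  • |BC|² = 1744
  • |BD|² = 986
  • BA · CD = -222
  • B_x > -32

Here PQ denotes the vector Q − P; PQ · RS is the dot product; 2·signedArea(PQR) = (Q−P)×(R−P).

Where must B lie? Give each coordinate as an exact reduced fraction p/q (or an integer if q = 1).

1. B_x = -31  [BA · CD = -222 ∩ 2·signedArea(BDC) = -172]
2. B_y = 0  [BA · CD = -222 ∩ 2·signedArea(BDC) = -172]
   → B = (-31, 0)

B = (-31, 0)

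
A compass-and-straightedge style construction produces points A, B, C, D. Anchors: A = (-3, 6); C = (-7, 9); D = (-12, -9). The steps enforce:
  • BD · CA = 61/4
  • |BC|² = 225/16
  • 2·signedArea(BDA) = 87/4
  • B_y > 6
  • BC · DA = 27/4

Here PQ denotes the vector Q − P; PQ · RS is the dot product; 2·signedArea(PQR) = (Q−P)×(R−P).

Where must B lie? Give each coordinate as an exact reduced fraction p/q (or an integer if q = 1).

B = (-4, 27/4)

1. B_x = -4  [BC · DA = 27/4 ∩ BD · CA = 61/4]
2. B_y = 27/4  [BC · DA = 27/4 ∩ BD · CA = 61/4]
   → B = (-4, 27/4)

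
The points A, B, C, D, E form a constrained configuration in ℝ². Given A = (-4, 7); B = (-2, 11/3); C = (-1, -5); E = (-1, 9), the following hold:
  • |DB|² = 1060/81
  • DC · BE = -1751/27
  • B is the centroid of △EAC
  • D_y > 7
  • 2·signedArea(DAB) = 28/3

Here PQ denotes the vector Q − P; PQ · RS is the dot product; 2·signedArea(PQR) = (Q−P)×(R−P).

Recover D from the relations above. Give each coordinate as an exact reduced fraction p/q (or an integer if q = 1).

1. D_x = -4/3  [2·signedArea(DAB) = 28/3 ∩ DC · BE = -1751/27]
2. D_y = 65/9  [2·signedArea(DAB) = 28/3 ∩ DC · BE = -1751/27]
   → D = (-4/3, 65/9)

D = (-4/3, 65/9)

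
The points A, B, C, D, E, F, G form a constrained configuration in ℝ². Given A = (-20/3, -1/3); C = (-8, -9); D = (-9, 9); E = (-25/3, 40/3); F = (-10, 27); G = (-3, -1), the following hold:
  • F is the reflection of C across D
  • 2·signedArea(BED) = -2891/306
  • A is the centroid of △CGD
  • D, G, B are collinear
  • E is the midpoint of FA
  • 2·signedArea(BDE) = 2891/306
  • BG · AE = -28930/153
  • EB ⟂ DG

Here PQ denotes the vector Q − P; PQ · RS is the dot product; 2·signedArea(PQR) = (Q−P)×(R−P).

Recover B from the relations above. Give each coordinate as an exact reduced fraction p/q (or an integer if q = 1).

B = (-365/34, 1213/102)

1. B_x = -365/34  [D, G, B are collinear ∩ EB ⟂ DG]
2. B_y = 1213/102  [D, G, B are collinear ∩ EB ⟂ DG]
   → B = (-365/34, 1213/102)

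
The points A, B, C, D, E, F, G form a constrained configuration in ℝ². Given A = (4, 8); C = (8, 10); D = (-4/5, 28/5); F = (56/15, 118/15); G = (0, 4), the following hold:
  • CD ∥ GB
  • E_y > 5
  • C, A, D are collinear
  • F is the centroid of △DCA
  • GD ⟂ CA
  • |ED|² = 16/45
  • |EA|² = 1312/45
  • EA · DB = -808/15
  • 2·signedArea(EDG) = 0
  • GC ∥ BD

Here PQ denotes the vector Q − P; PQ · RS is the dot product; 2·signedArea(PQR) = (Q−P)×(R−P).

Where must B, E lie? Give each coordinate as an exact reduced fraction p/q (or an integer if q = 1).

1. B_x = -44/5  [GC ∥ BD ∩ CD ∥ GB]
2. B_y = -2/5  [GC ∥ BD ∩ CD ∥ GB]
   → B = (-44/5, -2/5)
3. E_x = -8/15  [2·signedArea(EDG) = 0 ∩ EA · DB = -808/15]
4. E_y = 76/15  [2·signedArea(EDG) = 0 ∩ EA · DB = -808/15]
   → E = (-8/15, 76/15)

B = (-44/5, -2/5)
E = (-8/15, 76/15)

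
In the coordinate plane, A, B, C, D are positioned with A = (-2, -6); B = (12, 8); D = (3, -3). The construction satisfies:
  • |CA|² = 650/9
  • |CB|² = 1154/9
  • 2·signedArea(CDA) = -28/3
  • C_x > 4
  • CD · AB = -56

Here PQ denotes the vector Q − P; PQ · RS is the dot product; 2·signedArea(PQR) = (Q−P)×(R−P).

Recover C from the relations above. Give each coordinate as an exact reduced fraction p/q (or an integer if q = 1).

1. C_x = 13/3  [2·signedArea(CDA) = -28/3 ∩ CD · AB = -56]
2. C_y = -1/3  [2·signedArea(CDA) = -28/3 ∩ CD · AB = -56]
   → C = (13/3, -1/3)

C = (13/3, -1/3)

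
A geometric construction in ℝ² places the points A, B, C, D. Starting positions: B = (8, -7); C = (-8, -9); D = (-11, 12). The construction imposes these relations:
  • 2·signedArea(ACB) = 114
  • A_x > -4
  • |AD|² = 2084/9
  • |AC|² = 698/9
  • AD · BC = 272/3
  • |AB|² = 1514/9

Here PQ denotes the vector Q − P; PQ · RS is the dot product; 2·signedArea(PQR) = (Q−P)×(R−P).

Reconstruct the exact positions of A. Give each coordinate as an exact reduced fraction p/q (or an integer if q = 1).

A = (-11/3, -4/3)

1. A_x = -11/3  [AD · BC = 272/3 ∩ 2·signedArea(ACB) = 114]
2. A_y = -4/3  [AD · BC = 272/3 ∩ 2·signedArea(ACB) = 114]
   → A = (-11/3, -4/3)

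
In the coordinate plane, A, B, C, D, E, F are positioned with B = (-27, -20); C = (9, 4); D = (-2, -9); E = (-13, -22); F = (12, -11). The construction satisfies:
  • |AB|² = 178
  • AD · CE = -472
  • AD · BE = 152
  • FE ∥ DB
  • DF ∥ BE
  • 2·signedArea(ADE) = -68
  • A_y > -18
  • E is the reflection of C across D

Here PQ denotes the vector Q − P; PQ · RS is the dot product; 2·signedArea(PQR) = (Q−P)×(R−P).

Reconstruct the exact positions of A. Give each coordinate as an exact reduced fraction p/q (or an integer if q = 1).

A = (-14, -17)

1. A_x = -14  [AD · BE = 152 ∩ AD · CE = -472]
2. A_y = -17  [AD · BE = 152 ∩ AD · CE = -472]
   → A = (-14, -17)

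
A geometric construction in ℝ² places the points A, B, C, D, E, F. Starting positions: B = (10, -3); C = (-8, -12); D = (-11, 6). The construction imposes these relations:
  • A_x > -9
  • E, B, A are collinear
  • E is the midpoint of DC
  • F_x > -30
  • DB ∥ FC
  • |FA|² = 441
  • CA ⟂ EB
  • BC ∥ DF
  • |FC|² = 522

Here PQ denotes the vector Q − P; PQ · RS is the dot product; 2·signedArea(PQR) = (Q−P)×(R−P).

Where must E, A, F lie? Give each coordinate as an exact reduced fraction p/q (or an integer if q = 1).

A = (-8, -3)
E = (-19/2, -3)
F = (-29, -3)

1. E_x = -19/2  [E is the midpoint of DC]
2. E_y = -3  [E is the midpoint of DC]
   → E = (-19/2, -3)
3. A_x = -8  [E, B, A are collinear ∩ CA ⟂ EB]
4. A_y = -3  [E, B, A are collinear ∩ CA ⟂ EB]
   → A = (-8, -3)
5. F_x = -29  [DB ∥ FC ∩ BC ∥ DF]
6. F_y = -3  [DB ∥ FC ∩ BC ∥ DF]
   → F = (-29, -3)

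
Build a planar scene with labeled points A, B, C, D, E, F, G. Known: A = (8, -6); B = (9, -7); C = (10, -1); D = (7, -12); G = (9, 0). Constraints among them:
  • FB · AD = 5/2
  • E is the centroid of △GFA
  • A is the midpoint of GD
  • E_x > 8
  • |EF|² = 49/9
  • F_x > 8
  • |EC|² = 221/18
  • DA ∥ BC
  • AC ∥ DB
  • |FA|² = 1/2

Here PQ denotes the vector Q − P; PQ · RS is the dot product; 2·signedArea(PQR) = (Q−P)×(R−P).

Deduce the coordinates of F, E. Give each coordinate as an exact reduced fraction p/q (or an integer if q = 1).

E = (17/2, -25/6)
F = (17/2, -13/2)

1. F_x = 17/2  [line 1·x + 6·y + 61/2 = 0 ∩ |FA|² = 1/2]
2. F_y = -13/2  [line 1·x + 6·y + 61/2 = 0 ∩ |FA|² = 1/2]
   → F = (17/2, -13/2)
3. E_x = 17/2  [E is the centroid of △GFA]
4. E_y = -25/6  [E is the centroid of △GFA]
   → E = (17/2, -25/6)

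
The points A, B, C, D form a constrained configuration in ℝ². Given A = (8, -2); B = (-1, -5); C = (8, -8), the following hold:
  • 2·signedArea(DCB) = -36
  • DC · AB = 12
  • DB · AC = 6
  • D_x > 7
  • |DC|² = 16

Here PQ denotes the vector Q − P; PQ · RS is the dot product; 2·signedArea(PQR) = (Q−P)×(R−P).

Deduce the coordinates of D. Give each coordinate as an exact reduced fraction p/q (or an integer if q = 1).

1. D_x = 8  [DC · AB = 12 ∩ DB · AC = 6]
2. D_y = -4  [DC · AB = 12 ∩ DB · AC = 6]
   → D = (8, -4)

D = (8, -4)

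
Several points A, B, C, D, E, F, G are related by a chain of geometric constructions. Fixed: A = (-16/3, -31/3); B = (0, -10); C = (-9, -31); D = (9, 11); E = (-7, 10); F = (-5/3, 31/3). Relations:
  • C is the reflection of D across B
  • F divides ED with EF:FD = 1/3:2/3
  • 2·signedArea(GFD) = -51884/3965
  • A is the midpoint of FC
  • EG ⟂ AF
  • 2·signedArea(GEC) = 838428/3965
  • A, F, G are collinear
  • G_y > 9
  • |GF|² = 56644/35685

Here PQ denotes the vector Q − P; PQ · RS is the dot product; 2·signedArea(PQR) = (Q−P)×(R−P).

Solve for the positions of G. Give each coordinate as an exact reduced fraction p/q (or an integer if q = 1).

G = (-7481/3965, 36053/3965)

1. G_x = -7481/3965  [A, F, G are collinear ∩ EG ⟂ AF]
2. G_y = 36053/3965  [A, F, G are collinear ∩ EG ⟂ AF]
   → G = (-7481/3965, 36053/3965)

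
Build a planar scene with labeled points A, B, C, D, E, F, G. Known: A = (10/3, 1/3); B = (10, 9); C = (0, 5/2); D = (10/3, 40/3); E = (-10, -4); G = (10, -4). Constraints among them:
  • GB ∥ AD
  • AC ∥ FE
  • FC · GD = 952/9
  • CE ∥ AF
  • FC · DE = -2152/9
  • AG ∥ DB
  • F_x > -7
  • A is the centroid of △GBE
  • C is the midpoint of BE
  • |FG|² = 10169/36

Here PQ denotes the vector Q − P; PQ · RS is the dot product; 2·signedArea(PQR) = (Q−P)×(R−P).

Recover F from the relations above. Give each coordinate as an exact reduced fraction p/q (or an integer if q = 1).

1. F_x = -20/3  [AC ∥ FE ∩ CE ∥ AF]
2. F_y = -37/6  [AC ∥ FE ∩ CE ∥ AF]
   → F = (-20/3, -37/6)

F = (-20/3, -37/6)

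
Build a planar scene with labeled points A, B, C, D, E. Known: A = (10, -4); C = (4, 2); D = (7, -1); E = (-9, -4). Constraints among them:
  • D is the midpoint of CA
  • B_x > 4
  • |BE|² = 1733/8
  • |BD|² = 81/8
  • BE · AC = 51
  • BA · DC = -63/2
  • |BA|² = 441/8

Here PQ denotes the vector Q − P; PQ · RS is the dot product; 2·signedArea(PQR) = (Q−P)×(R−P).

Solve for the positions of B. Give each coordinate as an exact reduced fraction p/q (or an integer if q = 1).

B = (19/4, 5/4)

1. B_x = 19/4  [line 6·x + -6·y + -21 = 0 ∩ |BD|² = 81/8]
2. B_y = 5/4  [line 6·x + -6·y + -21 = 0 ∩ |BD|² = 81/8]
   → B = (19/4, 5/4)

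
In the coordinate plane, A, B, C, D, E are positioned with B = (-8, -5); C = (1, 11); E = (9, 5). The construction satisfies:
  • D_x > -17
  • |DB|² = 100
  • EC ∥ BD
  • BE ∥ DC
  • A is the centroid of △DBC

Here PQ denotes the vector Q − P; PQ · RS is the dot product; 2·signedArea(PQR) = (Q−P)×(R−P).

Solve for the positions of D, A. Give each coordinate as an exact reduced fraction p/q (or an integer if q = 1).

1. D_x = -16  [BE ∥ DC ∩ EC ∥ BD]
2. D_y = 1  [BE ∥ DC ∩ EC ∥ BD]
   → D = (-16, 1)
3. A_x = -23/3  [A is the centroid of △DBC]
4. A_y = 7/3  [A is the centroid of △DBC]
   → A = (-23/3, 7/3)

A = (-23/3, 7/3)
D = (-16, 1)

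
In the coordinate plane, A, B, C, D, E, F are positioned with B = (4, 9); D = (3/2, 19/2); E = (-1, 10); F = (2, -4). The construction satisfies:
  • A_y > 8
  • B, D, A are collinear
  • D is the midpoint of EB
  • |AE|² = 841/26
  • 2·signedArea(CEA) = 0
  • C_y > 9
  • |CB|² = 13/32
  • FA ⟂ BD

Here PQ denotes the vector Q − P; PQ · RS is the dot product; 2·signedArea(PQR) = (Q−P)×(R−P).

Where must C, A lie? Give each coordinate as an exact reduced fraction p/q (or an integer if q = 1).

1. A_x = 119/26  [B, D, A are collinear ∩ FA ⟂ BD]
2. A_y = 231/26  [B, D, A are collinear ∩ FA ⟂ BD]
   → A = (119/26, 231/26)
3. C_x = 27/8  [line 29/26·x + 145/26·y + -1421/26 = 0 ∩ |CB|² = 13/32]
4. C_y = 73/8  [line 29/26·x + 145/26·y + -1421/26 = 0 ∩ |CB|² = 13/32]
   → C = (27/8, 73/8)

A = (119/26, 231/26)
C = (27/8, 73/8)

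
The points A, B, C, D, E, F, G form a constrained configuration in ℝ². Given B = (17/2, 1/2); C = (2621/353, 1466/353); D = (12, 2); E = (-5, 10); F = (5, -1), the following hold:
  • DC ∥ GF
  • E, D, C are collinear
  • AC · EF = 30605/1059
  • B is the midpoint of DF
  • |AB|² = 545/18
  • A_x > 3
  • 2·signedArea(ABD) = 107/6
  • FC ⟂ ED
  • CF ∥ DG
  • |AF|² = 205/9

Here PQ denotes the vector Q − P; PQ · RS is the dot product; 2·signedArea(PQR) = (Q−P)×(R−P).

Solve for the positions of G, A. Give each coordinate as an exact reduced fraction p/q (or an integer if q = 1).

1. G_x = 3380/353  [DC ∥ GF ∩ CF ∥ DG]
2. G_y = -1113/353  [DC ∥ GF ∩ CF ∥ DG]
   → G = (3380/353, -1113/353)
3. A_x = 4  [2·signedArea(ABD) = 107/6 ∩ AC · EF = 30605/1059]
4. A_y = 11/3  [2·signedArea(ABD) = 107/6 ∩ AC · EF = 30605/1059]
   → A = (4, 11/3)

A = (4, 11/3)
G = (3380/353, -1113/353)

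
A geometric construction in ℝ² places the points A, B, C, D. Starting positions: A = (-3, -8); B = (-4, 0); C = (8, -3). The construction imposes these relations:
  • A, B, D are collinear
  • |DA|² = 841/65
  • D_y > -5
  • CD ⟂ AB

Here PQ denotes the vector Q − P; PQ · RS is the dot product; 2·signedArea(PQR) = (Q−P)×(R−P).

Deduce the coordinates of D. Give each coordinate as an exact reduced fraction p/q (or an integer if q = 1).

1. D_x = -224/65  [A, B, D are collinear ∩ CD ⟂ AB]
2. D_y = -288/65  [A, B, D are collinear ∩ CD ⟂ AB]
   → D = (-224/65, -288/65)

D = (-224/65, -288/65)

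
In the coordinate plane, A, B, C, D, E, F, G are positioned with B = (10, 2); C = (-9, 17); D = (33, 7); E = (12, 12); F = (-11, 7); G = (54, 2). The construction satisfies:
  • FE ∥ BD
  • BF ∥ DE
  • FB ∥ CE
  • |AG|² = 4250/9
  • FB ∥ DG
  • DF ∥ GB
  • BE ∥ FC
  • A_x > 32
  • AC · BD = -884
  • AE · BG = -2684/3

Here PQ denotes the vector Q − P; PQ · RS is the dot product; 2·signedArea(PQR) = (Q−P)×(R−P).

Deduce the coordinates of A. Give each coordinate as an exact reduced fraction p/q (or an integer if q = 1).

1. A_x = 97/3  [AE · BG = -2684/3 ∩ AC · BD = -884]
2. A_y = 11/3  [AE · BG = -2684/3 ∩ AC · BD = -884]
   → A = (97/3, 11/3)

A = (97/3, 11/3)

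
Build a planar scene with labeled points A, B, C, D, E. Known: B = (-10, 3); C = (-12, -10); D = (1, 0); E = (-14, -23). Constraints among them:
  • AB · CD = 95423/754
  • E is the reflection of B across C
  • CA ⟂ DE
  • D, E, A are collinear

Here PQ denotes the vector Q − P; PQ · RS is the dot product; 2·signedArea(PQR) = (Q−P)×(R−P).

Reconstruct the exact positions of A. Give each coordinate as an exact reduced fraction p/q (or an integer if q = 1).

1. A_x = -5621/754  [D, E, A are collinear ∩ CA ⟂ DE]
2. A_y = -9775/754  [D, E, A are collinear ∩ CA ⟂ DE]
   → A = (-5621/754, -9775/754)

A = (-5621/754, -9775/754)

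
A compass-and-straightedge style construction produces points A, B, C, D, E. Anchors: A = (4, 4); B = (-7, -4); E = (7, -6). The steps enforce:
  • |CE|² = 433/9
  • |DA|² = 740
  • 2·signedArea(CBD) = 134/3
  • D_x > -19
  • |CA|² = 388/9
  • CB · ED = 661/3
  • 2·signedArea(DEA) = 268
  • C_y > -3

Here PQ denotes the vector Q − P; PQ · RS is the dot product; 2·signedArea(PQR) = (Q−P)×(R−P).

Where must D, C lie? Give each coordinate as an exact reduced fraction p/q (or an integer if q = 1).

1. D_x = -18  [line -10·x + -3·y + -216 = 0 ∩ |DA|² = 740]
2. D_y = -12  [line -10·x + -3·y + -216 = 0 ∩ |DA|² = 740]
   → D = (-18, -12)
3. C_x = 4/3  [2·signedArea(CBD) = 134/3 ∩ CB · ED = 661/3]
4. C_y = -2  [2·signedArea(CBD) = 134/3 ∩ CB · ED = 661/3]
   → C = (4/3, -2)

C = (4/3, -2)
D = (-18, -12)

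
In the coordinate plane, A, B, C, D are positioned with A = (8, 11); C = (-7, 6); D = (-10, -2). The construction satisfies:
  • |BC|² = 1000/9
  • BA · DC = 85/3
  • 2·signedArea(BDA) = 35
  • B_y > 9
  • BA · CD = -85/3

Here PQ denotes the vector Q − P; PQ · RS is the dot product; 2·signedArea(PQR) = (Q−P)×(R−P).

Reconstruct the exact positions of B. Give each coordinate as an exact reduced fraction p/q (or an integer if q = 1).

B = (3, 28/3)

1. B_x = 3  [BA · CD = -85/3 ∩ 2·signedArea(BDA) = 35]
2. B_y = 28/3  [BA · CD = -85/3 ∩ 2·signedArea(BDA) = 35]
   → B = (3, 28/3)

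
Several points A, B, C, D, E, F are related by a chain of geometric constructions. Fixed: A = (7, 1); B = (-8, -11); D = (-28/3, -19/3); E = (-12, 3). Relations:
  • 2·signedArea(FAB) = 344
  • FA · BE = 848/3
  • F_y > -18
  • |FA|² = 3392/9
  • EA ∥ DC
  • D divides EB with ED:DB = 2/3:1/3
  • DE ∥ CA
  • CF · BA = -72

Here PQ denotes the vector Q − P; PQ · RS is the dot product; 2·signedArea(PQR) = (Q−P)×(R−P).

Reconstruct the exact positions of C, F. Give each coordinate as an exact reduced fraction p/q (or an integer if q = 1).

1. C_x = 29/3  [DE ∥ CA ∩ EA ∥ DC]
2. C_y = -25/3  [DE ∥ CA ∩ EA ∥ DC]
   → C = (29/3, -25/3)
3. F_x = 37/3  [2·signedArea(FAB) = 344 ∩ FA · BE = 848/3]
4. F_y = -53/3  [2·signedArea(FAB) = 344 ∩ FA · BE = 848/3]
   → F = (37/3, -53/3)

C = (29/3, -25/3)
F = (37/3, -53/3)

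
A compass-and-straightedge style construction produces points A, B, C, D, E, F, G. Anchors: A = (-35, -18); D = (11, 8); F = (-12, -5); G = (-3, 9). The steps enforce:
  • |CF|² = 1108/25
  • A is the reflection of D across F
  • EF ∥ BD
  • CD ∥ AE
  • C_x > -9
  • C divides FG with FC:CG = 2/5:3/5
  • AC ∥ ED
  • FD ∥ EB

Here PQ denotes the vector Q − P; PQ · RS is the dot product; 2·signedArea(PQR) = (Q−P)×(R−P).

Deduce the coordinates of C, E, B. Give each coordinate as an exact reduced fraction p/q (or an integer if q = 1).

1. C_x = -42/5  [C divides FG with FC:CG = 2/5:3/5]
2. C_y = 3/5  [C divides FG with FC:CG = 2/5:3/5]
   → C = (-42/5, 3/5)
3. E_x = -78/5  [AC ∥ ED ∩ CD ∥ AE]
4. E_y = -53/5  [AC ∥ ED ∩ CD ∥ AE]
   → E = (-78/5, -53/5)
5. B_x = 37/5  [EF ∥ BD ∩ FD ∥ EB]
6. B_y = 12/5  [EF ∥ BD ∩ FD ∥ EB]
   → B = (37/5, 12/5)

B = (37/5, 12/5)
C = (-42/5, 3/5)
E = (-78/5, -53/5)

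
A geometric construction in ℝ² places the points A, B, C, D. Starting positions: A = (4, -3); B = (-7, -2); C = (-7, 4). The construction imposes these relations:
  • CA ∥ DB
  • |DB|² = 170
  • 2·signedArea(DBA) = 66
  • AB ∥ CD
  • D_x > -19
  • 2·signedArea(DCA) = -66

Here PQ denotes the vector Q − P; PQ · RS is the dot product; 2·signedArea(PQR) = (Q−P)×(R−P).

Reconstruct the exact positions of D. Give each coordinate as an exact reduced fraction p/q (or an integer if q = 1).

1. D_x = -18  [CA ∥ DB ∩ AB ∥ CD]
2. D_y = 5  [CA ∥ DB ∩ AB ∥ CD]
   → D = (-18, 5)

D = (-18, 5)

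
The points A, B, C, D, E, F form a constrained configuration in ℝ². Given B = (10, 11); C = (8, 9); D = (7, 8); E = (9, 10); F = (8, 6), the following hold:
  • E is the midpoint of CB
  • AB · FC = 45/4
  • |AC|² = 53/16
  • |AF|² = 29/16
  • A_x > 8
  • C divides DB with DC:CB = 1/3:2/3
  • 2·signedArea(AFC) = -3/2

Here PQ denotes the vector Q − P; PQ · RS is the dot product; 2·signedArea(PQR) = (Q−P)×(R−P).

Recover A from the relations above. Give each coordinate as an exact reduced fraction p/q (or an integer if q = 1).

1. A_x = 17/2  [AB · FC = 45/4 ∩ 2·signedArea(AFC) = -3/2]
2. A_y = 29/4  [AB · FC = 45/4 ∩ 2·signedArea(AFC) = -3/2]
   → A = (17/2, 29/4)

A = (17/2, 29/4)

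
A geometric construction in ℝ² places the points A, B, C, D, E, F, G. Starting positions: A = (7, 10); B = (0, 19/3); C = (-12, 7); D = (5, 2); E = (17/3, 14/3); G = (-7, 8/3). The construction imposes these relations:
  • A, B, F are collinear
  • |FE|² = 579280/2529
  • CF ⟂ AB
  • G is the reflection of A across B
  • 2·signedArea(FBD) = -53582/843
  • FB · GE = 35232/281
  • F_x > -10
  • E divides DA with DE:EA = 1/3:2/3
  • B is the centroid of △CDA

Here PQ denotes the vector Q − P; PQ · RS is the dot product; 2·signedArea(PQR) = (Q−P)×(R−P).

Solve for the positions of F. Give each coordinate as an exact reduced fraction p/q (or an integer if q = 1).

1. F_x = -2569/281  [A, B, F are collinear ∩ CF ⟂ AB]
2. F_y = 434/281  [A, B, F are collinear ∩ CF ⟂ AB]
   → F = (-2569/281, 434/281)

F = (-2569/281, 434/281)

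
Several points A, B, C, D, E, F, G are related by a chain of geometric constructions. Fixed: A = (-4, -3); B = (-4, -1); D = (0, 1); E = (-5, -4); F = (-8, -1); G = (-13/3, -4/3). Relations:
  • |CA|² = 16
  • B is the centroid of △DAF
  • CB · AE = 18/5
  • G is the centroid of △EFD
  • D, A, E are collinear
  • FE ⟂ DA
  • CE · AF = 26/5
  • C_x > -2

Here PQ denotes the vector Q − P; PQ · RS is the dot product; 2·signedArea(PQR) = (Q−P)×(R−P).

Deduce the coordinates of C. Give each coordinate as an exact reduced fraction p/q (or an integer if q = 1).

C = (-8/5, 1/5)

1. C_x = -8/5  [CE · AF = 26/5 ∩ CB · AE = 18/5]
2. C_y = 1/5  [CE · AF = 26/5 ∩ CB · AE = 18/5]
   → C = (-8/5, 1/5)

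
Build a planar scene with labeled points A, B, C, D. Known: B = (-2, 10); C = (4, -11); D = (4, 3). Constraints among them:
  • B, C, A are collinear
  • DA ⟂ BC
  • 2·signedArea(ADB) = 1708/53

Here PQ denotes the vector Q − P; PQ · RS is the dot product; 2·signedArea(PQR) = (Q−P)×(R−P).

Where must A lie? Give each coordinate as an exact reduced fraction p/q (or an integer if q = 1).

1. A_x = 16/53  [B, C, A are collinear ∩ DA ⟂ BC]
2. A_y = 103/53  [B, C, A are collinear ∩ DA ⟂ BC]
   → A = (16/53, 103/53)

A = (16/53, 103/53)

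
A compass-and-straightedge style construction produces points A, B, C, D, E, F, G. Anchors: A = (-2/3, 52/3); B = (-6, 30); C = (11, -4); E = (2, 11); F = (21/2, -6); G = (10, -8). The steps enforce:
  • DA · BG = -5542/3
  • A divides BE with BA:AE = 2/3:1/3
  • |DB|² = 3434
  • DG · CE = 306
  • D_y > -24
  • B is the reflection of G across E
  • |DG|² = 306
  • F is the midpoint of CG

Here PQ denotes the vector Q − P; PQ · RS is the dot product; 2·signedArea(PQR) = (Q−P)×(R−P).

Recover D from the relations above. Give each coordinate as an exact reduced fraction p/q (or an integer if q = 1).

D = (19, -23)

1. D_x = 19  [DG · CE = 306 ∩ DA · BG = -5542/3]
2. D_y = -23  [DG · CE = 306 ∩ DA · BG = -5542/3]
   → D = (19, -23)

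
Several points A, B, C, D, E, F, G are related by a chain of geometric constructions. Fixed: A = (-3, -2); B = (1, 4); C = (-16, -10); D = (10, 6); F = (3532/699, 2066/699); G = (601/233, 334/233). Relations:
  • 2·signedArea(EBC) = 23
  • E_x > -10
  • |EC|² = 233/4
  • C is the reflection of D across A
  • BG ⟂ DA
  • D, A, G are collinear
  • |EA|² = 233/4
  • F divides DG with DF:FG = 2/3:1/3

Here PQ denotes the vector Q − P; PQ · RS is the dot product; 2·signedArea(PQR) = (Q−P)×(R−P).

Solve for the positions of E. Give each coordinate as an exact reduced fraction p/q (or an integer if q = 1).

1. E_x = -19/2  [line 14·x + -17·y + 31 = 0 ∩ |EC|² = 233/4]
2. E_y = -6  [line 14·x + -17·y + 31 = 0 ∩ |EC|² = 233/4]
   → E = (-19/2, -6)

E = (-19/2, -6)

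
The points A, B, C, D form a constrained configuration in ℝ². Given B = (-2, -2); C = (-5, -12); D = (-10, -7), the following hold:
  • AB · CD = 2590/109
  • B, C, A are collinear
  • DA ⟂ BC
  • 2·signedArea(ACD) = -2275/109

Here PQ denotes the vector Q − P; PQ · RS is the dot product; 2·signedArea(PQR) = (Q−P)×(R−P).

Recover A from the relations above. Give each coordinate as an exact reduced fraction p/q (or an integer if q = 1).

1. A_x = -440/109  [B, C, A are collinear ∩ DA ⟂ BC]
2. A_y = -958/109  [B, C, A are collinear ∩ DA ⟂ BC]
   → A = (-440/109, -958/109)

A = (-440/109, -958/109)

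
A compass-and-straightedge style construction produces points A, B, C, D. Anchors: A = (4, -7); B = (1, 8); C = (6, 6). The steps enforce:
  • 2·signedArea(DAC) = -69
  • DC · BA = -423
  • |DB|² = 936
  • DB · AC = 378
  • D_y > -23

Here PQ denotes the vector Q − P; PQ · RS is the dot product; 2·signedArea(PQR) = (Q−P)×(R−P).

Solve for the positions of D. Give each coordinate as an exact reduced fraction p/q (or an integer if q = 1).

D = (7, -22)

1. D_x = 7  [DC · BA = -423 ∩ DB · AC = 378]
2. D_y = -22  [DC · BA = -423 ∩ DB · AC = 378]
   → D = (7, -22)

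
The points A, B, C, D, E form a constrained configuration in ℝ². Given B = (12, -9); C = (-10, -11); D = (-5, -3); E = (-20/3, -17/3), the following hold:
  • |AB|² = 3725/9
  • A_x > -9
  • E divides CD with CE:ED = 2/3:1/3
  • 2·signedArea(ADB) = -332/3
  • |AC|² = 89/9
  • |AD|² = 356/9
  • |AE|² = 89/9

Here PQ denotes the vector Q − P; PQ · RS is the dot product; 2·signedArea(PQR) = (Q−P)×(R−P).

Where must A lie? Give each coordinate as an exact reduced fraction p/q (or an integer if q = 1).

A = (-25/3, -25/3)

1. A_x = -25/3  [line 6·x + 17·y + 575/3 = 0 ∩ |AC|² = 89/9]
2. A_y = -25/3  [line 6·x + 17·y + 575/3 = 0 ∩ |AC|² = 89/9]
   → A = (-25/3, -25/3)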